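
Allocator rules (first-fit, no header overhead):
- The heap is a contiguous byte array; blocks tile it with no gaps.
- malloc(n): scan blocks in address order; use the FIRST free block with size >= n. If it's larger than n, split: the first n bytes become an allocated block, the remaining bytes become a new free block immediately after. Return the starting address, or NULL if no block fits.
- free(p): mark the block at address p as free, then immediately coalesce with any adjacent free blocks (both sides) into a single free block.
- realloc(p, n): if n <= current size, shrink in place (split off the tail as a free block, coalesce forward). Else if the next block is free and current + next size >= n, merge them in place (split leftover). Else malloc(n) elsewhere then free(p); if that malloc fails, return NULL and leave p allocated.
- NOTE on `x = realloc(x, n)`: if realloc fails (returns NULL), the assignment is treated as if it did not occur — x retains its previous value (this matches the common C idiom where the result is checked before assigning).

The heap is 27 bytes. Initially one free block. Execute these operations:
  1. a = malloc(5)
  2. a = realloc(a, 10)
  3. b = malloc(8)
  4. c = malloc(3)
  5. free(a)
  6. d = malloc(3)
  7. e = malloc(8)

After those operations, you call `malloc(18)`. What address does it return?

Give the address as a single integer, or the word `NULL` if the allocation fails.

Answer: NULL

Derivation:
Op 1: a = malloc(5) -> a = 0; heap: [0-4 ALLOC][5-26 FREE]
Op 2: a = realloc(a, 10) -> a = 0; heap: [0-9 ALLOC][10-26 FREE]
Op 3: b = malloc(8) -> b = 10; heap: [0-9 ALLOC][10-17 ALLOC][18-26 FREE]
Op 4: c = malloc(3) -> c = 18; heap: [0-9 ALLOC][10-17 ALLOC][18-20 ALLOC][21-26 FREE]
Op 5: free(a) -> (freed a); heap: [0-9 FREE][10-17 ALLOC][18-20 ALLOC][21-26 FREE]
Op 6: d = malloc(3) -> d = 0; heap: [0-2 ALLOC][3-9 FREE][10-17 ALLOC][18-20 ALLOC][21-26 FREE]
Op 7: e = malloc(8) -> e = NULL; heap: [0-2 ALLOC][3-9 FREE][10-17 ALLOC][18-20 ALLOC][21-26 FREE]
malloc(18): first-fit scan over [0-2 ALLOC][3-9 FREE][10-17 ALLOC][18-20 ALLOC][21-26 FREE] -> NULL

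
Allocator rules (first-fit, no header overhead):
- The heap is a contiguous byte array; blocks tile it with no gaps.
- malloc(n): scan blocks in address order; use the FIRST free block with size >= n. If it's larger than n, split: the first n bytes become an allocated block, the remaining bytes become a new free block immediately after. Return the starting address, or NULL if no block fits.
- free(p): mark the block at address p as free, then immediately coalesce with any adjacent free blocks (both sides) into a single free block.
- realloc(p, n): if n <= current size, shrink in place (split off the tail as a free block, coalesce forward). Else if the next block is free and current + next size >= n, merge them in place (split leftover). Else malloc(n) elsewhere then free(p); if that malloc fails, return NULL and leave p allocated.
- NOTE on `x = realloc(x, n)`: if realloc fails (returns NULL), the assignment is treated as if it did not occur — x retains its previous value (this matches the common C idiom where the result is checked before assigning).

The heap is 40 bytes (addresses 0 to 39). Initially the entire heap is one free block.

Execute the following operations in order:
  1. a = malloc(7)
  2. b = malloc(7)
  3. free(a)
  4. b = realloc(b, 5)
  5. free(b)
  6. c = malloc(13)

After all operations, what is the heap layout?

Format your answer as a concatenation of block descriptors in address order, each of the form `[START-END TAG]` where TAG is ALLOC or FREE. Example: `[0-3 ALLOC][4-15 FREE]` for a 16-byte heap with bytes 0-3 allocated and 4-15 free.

Op 1: a = malloc(7) -> a = 0; heap: [0-6 ALLOC][7-39 FREE]
Op 2: b = malloc(7) -> b = 7; heap: [0-6 ALLOC][7-13 ALLOC][14-39 FREE]
Op 3: free(a) -> (freed a); heap: [0-6 FREE][7-13 ALLOC][14-39 FREE]
Op 4: b = realloc(b, 5) -> b = 7; heap: [0-6 FREE][7-11 ALLOC][12-39 FREE]
Op 5: free(b) -> (freed b); heap: [0-39 FREE]
Op 6: c = malloc(13) -> c = 0; heap: [0-12 ALLOC][13-39 FREE]

Answer: [0-12 ALLOC][13-39 FREE]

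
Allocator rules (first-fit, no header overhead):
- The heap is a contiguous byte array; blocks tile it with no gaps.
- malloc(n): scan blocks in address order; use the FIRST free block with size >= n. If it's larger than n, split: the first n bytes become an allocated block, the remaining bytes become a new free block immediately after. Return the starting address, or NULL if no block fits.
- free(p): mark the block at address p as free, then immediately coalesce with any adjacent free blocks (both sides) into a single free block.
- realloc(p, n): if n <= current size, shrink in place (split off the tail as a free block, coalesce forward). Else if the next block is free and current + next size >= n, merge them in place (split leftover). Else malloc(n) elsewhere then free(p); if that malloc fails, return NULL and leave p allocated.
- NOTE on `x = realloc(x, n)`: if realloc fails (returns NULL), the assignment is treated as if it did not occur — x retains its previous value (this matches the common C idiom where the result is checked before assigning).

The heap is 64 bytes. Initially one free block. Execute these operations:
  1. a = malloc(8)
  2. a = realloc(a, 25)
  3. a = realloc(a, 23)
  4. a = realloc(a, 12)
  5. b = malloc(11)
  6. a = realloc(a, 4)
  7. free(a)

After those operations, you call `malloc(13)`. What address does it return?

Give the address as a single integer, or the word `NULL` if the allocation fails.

Op 1: a = malloc(8) -> a = 0; heap: [0-7 ALLOC][8-63 FREE]
Op 2: a = realloc(a, 25) -> a = 0; heap: [0-24 ALLOC][25-63 FREE]
Op 3: a = realloc(a, 23) -> a = 0; heap: [0-22 ALLOC][23-63 FREE]
Op 4: a = realloc(a, 12) -> a = 0; heap: [0-11 ALLOC][12-63 FREE]
Op 5: b = malloc(11) -> b = 12; heap: [0-11 ALLOC][12-22 ALLOC][23-63 FREE]
Op 6: a = realloc(a, 4) -> a = 0; heap: [0-3 ALLOC][4-11 FREE][12-22 ALLOC][23-63 FREE]
Op 7: free(a) -> (freed a); heap: [0-11 FREE][12-22 ALLOC][23-63 FREE]
malloc(13): first-fit scan over [0-11 FREE][12-22 ALLOC][23-63 FREE] -> 23

Answer: 23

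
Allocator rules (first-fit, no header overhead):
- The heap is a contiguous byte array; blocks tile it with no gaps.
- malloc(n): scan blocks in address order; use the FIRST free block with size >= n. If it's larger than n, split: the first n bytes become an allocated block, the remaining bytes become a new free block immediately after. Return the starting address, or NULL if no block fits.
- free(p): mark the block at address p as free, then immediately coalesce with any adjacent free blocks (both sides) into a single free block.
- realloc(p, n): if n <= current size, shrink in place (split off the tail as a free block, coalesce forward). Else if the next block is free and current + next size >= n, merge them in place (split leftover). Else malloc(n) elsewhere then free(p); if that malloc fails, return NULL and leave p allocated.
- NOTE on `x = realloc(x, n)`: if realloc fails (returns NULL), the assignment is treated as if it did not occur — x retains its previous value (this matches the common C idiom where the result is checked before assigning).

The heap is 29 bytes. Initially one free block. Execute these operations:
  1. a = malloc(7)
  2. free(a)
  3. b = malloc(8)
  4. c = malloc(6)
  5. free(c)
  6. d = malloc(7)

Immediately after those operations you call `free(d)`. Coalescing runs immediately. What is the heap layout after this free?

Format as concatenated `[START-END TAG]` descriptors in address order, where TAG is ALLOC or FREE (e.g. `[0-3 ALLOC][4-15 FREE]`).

Answer: [0-7 ALLOC][8-28 FREE]

Derivation:
Op 1: a = malloc(7) -> a = 0; heap: [0-6 ALLOC][7-28 FREE]
Op 2: free(a) -> (freed a); heap: [0-28 FREE]
Op 3: b = malloc(8) -> b = 0; heap: [0-7 ALLOC][8-28 FREE]
Op 4: c = malloc(6) -> c = 8; heap: [0-7 ALLOC][8-13 ALLOC][14-28 FREE]
Op 5: free(c) -> (freed c); heap: [0-7 ALLOC][8-28 FREE]
Op 6: d = malloc(7) -> d = 8; heap: [0-7 ALLOC][8-14 ALLOC][15-28 FREE]
free(d): d = 8 -> block [8-14 ALLOC]; mark free, coalesce with adjacent free neighbors -> [0-7 ALLOC][8-28 FREE]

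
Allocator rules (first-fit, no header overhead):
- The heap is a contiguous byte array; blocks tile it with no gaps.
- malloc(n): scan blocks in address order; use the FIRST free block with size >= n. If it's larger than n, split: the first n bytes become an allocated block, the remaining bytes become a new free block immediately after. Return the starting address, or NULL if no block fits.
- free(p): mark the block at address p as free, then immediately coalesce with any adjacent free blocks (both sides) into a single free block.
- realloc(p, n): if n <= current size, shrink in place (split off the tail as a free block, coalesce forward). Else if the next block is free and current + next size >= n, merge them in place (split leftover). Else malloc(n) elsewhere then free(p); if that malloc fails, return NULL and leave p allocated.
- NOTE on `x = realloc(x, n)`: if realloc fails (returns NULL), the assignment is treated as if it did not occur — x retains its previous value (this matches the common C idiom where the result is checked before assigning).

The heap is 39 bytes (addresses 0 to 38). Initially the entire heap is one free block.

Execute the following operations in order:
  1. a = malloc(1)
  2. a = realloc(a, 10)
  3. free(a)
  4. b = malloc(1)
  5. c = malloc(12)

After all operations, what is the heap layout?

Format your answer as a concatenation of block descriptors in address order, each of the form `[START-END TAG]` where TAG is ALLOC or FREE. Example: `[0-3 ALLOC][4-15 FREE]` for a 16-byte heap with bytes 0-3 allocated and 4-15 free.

Op 1: a = malloc(1) -> a = 0; heap: [0-0 ALLOC][1-38 FREE]
Op 2: a = realloc(a, 10) -> a = 0; heap: [0-9 ALLOC][10-38 FREE]
Op 3: free(a) -> (freed a); heap: [0-38 FREE]
Op 4: b = malloc(1) -> b = 0; heap: [0-0 ALLOC][1-38 FREE]
Op 5: c = malloc(12) -> c = 1; heap: [0-0 ALLOC][1-12 ALLOC][13-38 FREE]

Answer: [0-0 ALLOC][1-12 ALLOC][13-38 FREE]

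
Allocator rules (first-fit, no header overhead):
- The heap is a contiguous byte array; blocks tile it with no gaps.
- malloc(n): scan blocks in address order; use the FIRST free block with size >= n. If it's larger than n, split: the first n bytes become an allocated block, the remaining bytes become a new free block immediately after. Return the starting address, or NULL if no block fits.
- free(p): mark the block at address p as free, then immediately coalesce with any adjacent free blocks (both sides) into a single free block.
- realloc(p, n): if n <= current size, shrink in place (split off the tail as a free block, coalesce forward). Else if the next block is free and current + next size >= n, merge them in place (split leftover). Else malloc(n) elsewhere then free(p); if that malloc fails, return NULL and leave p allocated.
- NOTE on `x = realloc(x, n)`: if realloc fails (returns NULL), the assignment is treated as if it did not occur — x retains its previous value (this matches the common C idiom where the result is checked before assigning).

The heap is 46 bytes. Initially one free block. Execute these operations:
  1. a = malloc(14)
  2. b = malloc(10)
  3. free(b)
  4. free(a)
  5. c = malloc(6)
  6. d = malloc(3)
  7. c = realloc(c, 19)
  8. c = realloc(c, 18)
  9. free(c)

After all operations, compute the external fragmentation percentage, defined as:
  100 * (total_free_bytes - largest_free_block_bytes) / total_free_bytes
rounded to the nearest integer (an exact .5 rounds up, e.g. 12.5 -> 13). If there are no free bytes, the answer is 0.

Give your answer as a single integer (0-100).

Op 1: a = malloc(14) -> a = 0; heap: [0-13 ALLOC][14-45 FREE]
Op 2: b = malloc(10) -> b = 14; heap: [0-13 ALLOC][14-23 ALLOC][24-45 FREE]
Op 3: free(b) -> (freed b); heap: [0-13 ALLOC][14-45 FREE]
Op 4: free(a) -> (freed a); heap: [0-45 FREE]
Op 5: c = malloc(6) -> c = 0; heap: [0-5 ALLOC][6-45 FREE]
Op 6: d = malloc(3) -> d = 6; heap: [0-5 ALLOC][6-8 ALLOC][9-45 FREE]
Op 7: c = realloc(c, 19) -> c = 9; heap: [0-5 FREE][6-8 ALLOC][9-27 ALLOC][28-45 FREE]
Op 8: c = realloc(c, 18) -> c = 9; heap: [0-5 FREE][6-8 ALLOC][9-26 ALLOC][27-45 FREE]
Op 9: free(c) -> (freed c); heap: [0-5 FREE][6-8 ALLOC][9-45 FREE]
Free blocks: [6 37] total_free=43 largest=37 -> 100*(43-37)/43 = 600/43 ≈ 13.953 -> rounds to 14

Answer: 14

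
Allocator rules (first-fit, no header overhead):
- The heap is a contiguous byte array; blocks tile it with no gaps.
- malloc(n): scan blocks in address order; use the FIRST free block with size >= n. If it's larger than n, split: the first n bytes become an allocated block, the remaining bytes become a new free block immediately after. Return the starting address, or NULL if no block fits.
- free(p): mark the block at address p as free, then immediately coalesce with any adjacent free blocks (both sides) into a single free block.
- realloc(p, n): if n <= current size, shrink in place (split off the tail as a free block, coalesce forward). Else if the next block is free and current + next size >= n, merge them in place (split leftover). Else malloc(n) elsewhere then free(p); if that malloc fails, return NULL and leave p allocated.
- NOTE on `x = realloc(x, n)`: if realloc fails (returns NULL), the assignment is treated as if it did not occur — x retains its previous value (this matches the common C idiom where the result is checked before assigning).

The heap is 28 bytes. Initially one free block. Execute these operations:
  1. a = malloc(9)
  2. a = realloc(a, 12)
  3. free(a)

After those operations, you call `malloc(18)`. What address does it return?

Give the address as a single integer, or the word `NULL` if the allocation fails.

Answer: 0

Derivation:
Op 1: a = malloc(9) -> a = 0; heap: [0-8 ALLOC][9-27 FREE]
Op 2: a = realloc(a, 12) -> a = 0; heap: [0-11 ALLOC][12-27 FREE]
Op 3: free(a) -> (freed a); heap: [0-27 FREE]
malloc(18): first-fit scan over [0-27 FREE] -> 0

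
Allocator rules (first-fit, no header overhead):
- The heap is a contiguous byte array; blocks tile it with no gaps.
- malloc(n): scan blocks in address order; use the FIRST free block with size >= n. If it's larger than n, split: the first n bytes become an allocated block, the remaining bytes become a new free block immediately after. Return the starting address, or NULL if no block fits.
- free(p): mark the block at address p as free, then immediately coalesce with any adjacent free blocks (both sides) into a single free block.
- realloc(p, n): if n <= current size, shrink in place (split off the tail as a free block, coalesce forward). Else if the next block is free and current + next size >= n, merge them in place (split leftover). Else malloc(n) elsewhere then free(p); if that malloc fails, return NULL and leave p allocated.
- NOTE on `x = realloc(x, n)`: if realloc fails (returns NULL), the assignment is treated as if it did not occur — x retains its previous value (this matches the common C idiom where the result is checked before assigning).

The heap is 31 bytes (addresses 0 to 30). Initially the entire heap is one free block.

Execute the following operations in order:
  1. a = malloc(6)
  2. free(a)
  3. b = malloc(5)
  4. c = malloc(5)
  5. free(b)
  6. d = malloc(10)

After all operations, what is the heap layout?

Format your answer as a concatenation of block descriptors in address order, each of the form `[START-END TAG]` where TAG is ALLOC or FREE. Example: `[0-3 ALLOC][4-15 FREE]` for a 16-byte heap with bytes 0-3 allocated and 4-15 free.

Op 1: a = malloc(6) -> a = 0; heap: [0-5 ALLOC][6-30 FREE]
Op 2: free(a) -> (freed a); heap: [0-30 FREE]
Op 3: b = malloc(5) -> b = 0; heap: [0-4 ALLOC][5-30 FREE]
Op 4: c = malloc(5) -> c = 5; heap: [0-4 ALLOC][5-9 ALLOC][10-30 FREE]
Op 5: free(b) -> (freed b); heap: [0-4 FREE][5-9 ALLOC][10-30 FREE]
Op 6: d = malloc(10) -> d = 10; heap: [0-4 FREE][5-9 ALLOC][10-19 ALLOC][20-30 FREE]

Answer: [0-4 FREE][5-9 ALLOC][10-19 ALLOC][20-30 FREE]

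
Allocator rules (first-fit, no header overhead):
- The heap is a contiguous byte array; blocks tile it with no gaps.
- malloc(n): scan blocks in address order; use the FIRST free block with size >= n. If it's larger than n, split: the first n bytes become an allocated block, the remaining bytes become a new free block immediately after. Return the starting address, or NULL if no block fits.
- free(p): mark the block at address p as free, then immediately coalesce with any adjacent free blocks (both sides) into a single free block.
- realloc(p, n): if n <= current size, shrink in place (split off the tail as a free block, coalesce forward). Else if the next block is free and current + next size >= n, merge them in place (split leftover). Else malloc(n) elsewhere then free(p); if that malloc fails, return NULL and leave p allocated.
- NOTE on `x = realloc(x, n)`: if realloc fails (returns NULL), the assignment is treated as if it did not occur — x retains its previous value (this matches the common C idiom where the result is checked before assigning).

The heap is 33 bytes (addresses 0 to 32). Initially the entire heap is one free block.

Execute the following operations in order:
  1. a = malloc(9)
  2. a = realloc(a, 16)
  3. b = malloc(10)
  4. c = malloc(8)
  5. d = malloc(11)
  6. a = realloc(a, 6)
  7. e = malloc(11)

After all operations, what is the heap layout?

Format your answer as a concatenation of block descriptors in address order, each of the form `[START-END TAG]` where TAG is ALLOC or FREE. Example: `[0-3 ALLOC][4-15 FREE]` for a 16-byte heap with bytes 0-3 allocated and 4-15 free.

Answer: [0-5 ALLOC][6-15 FREE][16-25 ALLOC][26-32 FREE]

Derivation:
Op 1: a = malloc(9) -> a = 0; heap: [0-8 ALLOC][9-32 FREE]
Op 2: a = realloc(a, 16) -> a = 0; heap: [0-15 ALLOC][16-32 FREE]
Op 3: b = malloc(10) -> b = 16; heap: [0-15 ALLOC][16-25 ALLOC][26-32 FREE]
Op 4: c = malloc(8) -> c = NULL; heap: [0-15 ALLOC][16-25 ALLOC][26-32 FREE]
Op 5: d = malloc(11) -> d = NULL; heap: [0-15 ALLOC][16-25 ALLOC][26-32 FREE]
Op 6: a = realloc(a, 6) -> a = 0; heap: [0-5 ALLOC][6-15 FREE][16-25 ALLOC][26-32 FREE]
Op 7: e = malloc(11) -> e = NULL; heap: [0-5 ALLOC][6-15 FREE][16-25 ALLOC][26-32 FREE]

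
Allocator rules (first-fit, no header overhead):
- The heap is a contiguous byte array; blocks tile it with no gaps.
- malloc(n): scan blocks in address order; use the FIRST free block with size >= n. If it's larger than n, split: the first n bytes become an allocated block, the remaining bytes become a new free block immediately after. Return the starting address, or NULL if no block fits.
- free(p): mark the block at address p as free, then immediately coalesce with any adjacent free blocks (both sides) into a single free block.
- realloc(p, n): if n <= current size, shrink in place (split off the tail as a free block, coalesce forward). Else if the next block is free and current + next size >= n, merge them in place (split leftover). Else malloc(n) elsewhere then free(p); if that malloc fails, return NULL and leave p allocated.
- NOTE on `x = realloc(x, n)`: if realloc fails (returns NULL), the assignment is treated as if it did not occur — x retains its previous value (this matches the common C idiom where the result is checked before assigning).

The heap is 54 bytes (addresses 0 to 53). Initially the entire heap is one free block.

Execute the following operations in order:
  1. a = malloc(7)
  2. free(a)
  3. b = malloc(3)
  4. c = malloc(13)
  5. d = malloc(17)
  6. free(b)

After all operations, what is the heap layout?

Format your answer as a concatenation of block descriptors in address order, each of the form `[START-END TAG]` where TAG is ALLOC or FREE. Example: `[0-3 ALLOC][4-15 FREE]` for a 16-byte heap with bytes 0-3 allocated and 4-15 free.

Op 1: a = malloc(7) -> a = 0; heap: [0-6 ALLOC][7-53 FREE]
Op 2: free(a) -> (freed a); heap: [0-53 FREE]
Op 3: b = malloc(3) -> b = 0; heap: [0-2 ALLOC][3-53 FREE]
Op 4: c = malloc(13) -> c = 3; heap: [0-2 ALLOC][3-15 ALLOC][16-53 FREE]
Op 5: d = malloc(17) -> d = 16; heap: [0-2 ALLOC][3-15 ALLOC][16-32 ALLOC][33-53 FREE]
Op 6: free(b) -> (freed b); heap: [0-2 FREE][3-15 ALLOC][16-32 ALLOC][33-53 FREE]

Answer: [0-2 FREE][3-15 ALLOC][16-32 ALLOC][33-53 FREE]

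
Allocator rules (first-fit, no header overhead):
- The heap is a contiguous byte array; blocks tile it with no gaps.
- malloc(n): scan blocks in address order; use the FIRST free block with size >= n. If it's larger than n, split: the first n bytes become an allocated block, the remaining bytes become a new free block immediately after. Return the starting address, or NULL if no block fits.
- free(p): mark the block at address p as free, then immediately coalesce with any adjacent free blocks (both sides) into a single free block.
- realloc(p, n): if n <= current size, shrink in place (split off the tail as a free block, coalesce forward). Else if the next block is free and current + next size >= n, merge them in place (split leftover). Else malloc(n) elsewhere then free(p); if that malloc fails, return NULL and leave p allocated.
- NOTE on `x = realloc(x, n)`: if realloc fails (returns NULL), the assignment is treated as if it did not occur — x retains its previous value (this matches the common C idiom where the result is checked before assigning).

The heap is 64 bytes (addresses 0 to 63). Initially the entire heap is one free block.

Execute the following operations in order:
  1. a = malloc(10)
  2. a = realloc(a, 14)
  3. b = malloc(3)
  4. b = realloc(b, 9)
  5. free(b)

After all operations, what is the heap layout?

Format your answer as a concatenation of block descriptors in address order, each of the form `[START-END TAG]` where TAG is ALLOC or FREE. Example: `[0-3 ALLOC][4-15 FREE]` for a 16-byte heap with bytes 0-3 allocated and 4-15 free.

Answer: [0-13 ALLOC][14-63 FREE]

Derivation:
Op 1: a = malloc(10) -> a = 0; heap: [0-9 ALLOC][10-63 FREE]
Op 2: a = realloc(a, 14) -> a = 0; heap: [0-13 ALLOC][14-63 FREE]
Op 3: b = malloc(3) -> b = 14; heap: [0-13 ALLOC][14-16 ALLOC][17-63 FREE]
Op 4: b = realloc(b, 9) -> b = 14; heap: [0-13 ALLOC][14-22 ALLOC][23-63 FREE]
Op 5: free(b) -> (freed b); heap: [0-13 ALLOC][14-63 FREE]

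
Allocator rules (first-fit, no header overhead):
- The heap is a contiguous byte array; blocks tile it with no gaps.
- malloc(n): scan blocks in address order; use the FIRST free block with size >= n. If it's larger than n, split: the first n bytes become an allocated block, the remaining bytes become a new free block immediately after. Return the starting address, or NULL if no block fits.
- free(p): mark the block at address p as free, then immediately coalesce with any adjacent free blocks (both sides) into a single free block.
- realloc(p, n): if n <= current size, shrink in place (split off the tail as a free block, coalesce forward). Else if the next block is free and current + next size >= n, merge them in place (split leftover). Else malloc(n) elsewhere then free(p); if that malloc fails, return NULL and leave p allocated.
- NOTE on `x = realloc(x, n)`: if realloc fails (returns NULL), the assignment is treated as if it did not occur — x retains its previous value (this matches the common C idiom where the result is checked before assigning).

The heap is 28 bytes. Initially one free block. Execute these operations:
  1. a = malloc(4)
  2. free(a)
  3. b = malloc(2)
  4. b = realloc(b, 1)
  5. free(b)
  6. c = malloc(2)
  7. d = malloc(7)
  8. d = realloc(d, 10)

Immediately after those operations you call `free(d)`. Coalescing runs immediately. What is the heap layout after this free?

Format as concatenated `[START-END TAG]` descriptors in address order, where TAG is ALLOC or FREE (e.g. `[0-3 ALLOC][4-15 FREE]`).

Answer: [0-1 ALLOC][2-27 FREE]

Derivation:
Op 1: a = malloc(4) -> a = 0; heap: [0-3 ALLOC][4-27 FREE]
Op 2: free(a) -> (freed a); heap: [0-27 FREE]
Op 3: b = malloc(2) -> b = 0; heap: [0-1 ALLOC][2-27 FREE]
Op 4: b = realloc(b, 1) -> b = 0; heap: [0-0 ALLOC][1-27 FREE]
Op 5: free(b) -> (freed b); heap: [0-27 FREE]
Op 6: c = malloc(2) -> c = 0; heap: [0-1 ALLOC][2-27 FREE]
Op 7: d = malloc(7) -> d = 2; heap: [0-1 ALLOC][2-8 ALLOC][9-27 FREE]
Op 8: d = realloc(d, 10) -> d = 2; heap: [0-1 ALLOC][2-11 ALLOC][12-27 FREE]
free(d): d = 2 -> block [2-11 ALLOC]; mark free, coalesce with adjacent free neighbors -> [0-1 ALLOC][2-27 FREE]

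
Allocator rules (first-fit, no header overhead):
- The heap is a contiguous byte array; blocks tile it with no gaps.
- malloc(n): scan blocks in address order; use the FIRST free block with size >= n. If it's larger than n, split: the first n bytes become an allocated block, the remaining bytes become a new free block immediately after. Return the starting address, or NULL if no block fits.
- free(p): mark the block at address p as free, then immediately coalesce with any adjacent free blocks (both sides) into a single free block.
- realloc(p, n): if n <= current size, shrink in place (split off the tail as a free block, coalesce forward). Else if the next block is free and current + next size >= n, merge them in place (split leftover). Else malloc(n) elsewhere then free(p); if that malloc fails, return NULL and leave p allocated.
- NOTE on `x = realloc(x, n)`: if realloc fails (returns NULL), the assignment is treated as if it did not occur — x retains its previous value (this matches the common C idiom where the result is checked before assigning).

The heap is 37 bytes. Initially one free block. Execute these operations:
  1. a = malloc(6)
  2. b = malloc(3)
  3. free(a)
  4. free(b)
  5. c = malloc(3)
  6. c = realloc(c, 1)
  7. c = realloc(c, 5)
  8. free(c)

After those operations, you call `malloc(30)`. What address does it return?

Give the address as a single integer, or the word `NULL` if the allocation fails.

Op 1: a = malloc(6) -> a = 0; heap: [0-5 ALLOC][6-36 FREE]
Op 2: b = malloc(3) -> b = 6; heap: [0-5 ALLOC][6-8 ALLOC][9-36 FREE]
Op 3: free(a) -> (freed a); heap: [0-5 FREE][6-8 ALLOC][9-36 FREE]
Op 4: free(b) -> (freed b); heap: [0-36 FREE]
Op 5: c = malloc(3) -> c = 0; heap: [0-2 ALLOC][3-36 FREE]
Op 6: c = realloc(c, 1) -> c = 0; heap: [0-0 ALLOC][1-36 FREE]
Op 7: c = realloc(c, 5) -> c = 0; heap: [0-4 ALLOC][5-36 FREE]
Op 8: free(c) -> (freed c); heap: [0-36 FREE]
malloc(30): first-fit scan over [0-36 FREE] -> 0

Answer: 0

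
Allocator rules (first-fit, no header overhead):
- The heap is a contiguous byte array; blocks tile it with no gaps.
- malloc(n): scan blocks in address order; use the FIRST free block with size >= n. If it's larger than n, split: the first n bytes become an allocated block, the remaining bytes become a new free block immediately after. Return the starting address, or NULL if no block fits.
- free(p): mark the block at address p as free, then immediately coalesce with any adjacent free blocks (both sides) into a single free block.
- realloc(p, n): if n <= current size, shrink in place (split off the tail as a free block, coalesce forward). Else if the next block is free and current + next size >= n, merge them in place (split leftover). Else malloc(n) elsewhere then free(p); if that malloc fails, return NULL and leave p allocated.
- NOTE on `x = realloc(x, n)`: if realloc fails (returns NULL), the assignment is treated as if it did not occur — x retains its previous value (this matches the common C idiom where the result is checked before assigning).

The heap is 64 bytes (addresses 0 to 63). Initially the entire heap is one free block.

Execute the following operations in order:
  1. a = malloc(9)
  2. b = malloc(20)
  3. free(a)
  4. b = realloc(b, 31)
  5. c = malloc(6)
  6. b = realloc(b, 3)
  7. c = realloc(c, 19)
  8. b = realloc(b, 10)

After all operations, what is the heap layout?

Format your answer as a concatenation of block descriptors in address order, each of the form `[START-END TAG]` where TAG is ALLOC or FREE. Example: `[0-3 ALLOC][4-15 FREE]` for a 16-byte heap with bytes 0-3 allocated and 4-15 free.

Answer: [0-11 FREE][12-30 ALLOC][31-40 ALLOC][41-63 FREE]

Derivation:
Op 1: a = malloc(9) -> a = 0; heap: [0-8 ALLOC][9-63 FREE]
Op 2: b = malloc(20) -> b = 9; heap: [0-8 ALLOC][9-28 ALLOC][29-63 FREE]
Op 3: free(a) -> (freed a); heap: [0-8 FREE][9-28 ALLOC][29-63 FREE]
Op 4: b = realloc(b, 31) -> b = 9; heap: [0-8 FREE][9-39 ALLOC][40-63 FREE]
Op 5: c = malloc(6) -> c = 0; heap: [0-5 ALLOC][6-8 FREE][9-39 ALLOC][40-63 FREE]
Op 6: b = realloc(b, 3) -> b = 9; heap: [0-5 ALLOC][6-8 FREE][9-11 ALLOC][12-63 FREE]
Op 7: c = realloc(c, 19) -> c = 12; heap: [0-8 FREE][9-11 ALLOC][12-30 ALLOC][31-63 FREE]
Op 8: b = realloc(b, 10) -> b = 31; heap: [0-11 FREE][12-30 ALLOC][31-40 ALLOC][41-63 FREE]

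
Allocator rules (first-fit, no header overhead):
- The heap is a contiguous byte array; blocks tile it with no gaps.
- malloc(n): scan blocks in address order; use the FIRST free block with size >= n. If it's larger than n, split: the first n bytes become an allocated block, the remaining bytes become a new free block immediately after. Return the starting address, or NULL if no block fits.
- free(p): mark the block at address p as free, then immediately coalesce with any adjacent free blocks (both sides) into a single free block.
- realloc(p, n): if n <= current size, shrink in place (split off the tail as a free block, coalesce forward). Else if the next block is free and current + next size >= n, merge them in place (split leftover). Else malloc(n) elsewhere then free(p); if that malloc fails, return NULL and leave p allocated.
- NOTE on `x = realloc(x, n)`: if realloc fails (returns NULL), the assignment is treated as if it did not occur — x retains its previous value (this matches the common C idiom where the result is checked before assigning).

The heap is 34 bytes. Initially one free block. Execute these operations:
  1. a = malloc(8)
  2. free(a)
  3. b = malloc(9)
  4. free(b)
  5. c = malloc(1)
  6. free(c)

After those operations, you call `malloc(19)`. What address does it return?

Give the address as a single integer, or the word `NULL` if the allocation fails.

Op 1: a = malloc(8) -> a = 0; heap: [0-7 ALLOC][8-33 FREE]
Op 2: free(a) -> (freed a); heap: [0-33 FREE]
Op 3: b = malloc(9) -> b = 0; heap: [0-8 ALLOC][9-33 FREE]
Op 4: free(b) -> (freed b); heap: [0-33 FREE]
Op 5: c = malloc(1) -> c = 0; heap: [0-0 ALLOC][1-33 FREE]
Op 6: free(c) -> (freed c); heap: [0-33 FREE]
malloc(19): first-fit scan over [0-33 FREE] -> 0

Answer: 0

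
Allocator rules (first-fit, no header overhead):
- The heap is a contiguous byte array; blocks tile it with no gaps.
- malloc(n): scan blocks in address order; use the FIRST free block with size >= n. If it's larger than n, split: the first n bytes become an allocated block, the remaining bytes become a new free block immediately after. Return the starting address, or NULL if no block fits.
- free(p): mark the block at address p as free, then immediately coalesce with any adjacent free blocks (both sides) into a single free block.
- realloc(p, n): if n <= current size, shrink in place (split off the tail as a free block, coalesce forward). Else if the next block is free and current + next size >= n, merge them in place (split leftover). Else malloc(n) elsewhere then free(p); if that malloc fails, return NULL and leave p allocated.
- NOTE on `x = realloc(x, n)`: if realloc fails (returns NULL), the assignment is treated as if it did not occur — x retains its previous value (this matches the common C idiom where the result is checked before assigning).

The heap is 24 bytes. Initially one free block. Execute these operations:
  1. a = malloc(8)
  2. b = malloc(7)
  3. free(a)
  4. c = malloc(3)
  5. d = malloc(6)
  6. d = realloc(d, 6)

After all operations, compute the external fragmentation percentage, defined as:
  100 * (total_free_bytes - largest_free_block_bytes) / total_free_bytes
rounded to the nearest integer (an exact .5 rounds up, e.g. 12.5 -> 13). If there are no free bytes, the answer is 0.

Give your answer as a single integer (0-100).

Answer: 38

Derivation:
Op 1: a = malloc(8) -> a = 0; heap: [0-7 ALLOC][8-23 FREE]
Op 2: b = malloc(7) -> b = 8; heap: [0-7 ALLOC][8-14 ALLOC][15-23 FREE]
Op 3: free(a) -> (freed a); heap: [0-7 FREE][8-14 ALLOC][15-23 FREE]
Op 4: c = malloc(3) -> c = 0; heap: [0-2 ALLOC][3-7 FREE][8-14 ALLOC][15-23 FREE]
Op 5: d = malloc(6) -> d = 15; heap: [0-2 ALLOC][3-7 FREE][8-14 ALLOC][15-20 ALLOC][21-23 FREE]
Op 6: d = realloc(d, 6) -> d = 15; heap: [0-2 ALLOC][3-7 FREE][8-14 ALLOC][15-20 ALLOC][21-23 FREE]
Free blocks: [5 3] total_free=8 largest=5 -> 100*(8-5)/8 = 300/8 = 37.5 -> rounds to 38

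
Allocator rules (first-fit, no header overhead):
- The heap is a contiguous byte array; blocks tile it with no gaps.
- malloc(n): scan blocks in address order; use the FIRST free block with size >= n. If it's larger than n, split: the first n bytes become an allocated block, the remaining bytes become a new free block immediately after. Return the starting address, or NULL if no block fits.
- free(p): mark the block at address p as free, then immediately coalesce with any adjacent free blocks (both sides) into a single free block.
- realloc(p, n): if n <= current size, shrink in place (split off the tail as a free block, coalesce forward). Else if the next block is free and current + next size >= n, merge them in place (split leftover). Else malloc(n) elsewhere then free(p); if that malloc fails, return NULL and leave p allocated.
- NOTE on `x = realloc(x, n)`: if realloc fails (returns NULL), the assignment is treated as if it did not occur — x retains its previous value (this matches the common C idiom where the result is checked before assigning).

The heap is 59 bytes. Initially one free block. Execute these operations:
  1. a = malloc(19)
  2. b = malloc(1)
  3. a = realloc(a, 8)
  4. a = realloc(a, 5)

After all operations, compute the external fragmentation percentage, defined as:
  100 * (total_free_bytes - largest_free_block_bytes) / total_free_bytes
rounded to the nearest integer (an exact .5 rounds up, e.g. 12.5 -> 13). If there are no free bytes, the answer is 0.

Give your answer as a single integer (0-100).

Op 1: a = malloc(19) -> a = 0; heap: [0-18 ALLOC][19-58 FREE]
Op 2: b = malloc(1) -> b = 19; heap: [0-18 ALLOC][19-19 ALLOC][20-58 FREE]
Op 3: a = realloc(a, 8) -> a = 0; heap: [0-7 ALLOC][8-18 FREE][19-19 ALLOC][20-58 FREE]
Op 4: a = realloc(a, 5) -> a = 0; heap: [0-4 ALLOC][5-18 FREE][19-19 ALLOC][20-58 FREE]
Free blocks: [14 39] total_free=53 largest=39 -> 100*(53-39)/53 = 1400/53 ≈ 26.415 -> rounds to 26

Answer: 26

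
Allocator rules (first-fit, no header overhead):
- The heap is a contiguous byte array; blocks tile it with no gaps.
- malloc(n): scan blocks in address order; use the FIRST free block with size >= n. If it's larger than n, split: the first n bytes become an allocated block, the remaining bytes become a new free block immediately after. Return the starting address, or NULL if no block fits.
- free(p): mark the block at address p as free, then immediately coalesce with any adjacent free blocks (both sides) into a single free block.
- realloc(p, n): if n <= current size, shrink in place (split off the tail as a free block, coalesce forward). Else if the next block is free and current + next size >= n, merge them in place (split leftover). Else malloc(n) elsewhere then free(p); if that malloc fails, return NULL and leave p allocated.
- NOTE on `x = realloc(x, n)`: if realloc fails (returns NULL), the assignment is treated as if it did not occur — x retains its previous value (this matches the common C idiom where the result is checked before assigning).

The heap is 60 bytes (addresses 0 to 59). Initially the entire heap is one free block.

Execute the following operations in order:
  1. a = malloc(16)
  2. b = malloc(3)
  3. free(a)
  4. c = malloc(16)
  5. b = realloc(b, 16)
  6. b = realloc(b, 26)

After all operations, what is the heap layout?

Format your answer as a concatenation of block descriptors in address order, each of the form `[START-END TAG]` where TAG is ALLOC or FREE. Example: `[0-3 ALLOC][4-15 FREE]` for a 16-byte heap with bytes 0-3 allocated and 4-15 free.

Op 1: a = malloc(16) -> a = 0; heap: [0-15 ALLOC][16-59 FREE]
Op 2: b = malloc(3) -> b = 16; heap: [0-15 ALLOC][16-18 ALLOC][19-59 FREE]
Op 3: free(a) -> (freed a); heap: [0-15 FREE][16-18 ALLOC][19-59 FREE]
Op 4: c = malloc(16) -> c = 0; heap: [0-15 ALLOC][16-18 ALLOC][19-59 FREE]
Op 5: b = realloc(b, 16) -> b = 16; heap: [0-15 ALLOC][16-31 ALLOC][32-59 FREE]
Op 6: b = realloc(b, 26) -> b = 16; heap: [0-15 ALLOC][16-41 ALLOC][42-59 FREE]

Answer: [0-15 ALLOC][16-41 ALLOC][42-59 FREE]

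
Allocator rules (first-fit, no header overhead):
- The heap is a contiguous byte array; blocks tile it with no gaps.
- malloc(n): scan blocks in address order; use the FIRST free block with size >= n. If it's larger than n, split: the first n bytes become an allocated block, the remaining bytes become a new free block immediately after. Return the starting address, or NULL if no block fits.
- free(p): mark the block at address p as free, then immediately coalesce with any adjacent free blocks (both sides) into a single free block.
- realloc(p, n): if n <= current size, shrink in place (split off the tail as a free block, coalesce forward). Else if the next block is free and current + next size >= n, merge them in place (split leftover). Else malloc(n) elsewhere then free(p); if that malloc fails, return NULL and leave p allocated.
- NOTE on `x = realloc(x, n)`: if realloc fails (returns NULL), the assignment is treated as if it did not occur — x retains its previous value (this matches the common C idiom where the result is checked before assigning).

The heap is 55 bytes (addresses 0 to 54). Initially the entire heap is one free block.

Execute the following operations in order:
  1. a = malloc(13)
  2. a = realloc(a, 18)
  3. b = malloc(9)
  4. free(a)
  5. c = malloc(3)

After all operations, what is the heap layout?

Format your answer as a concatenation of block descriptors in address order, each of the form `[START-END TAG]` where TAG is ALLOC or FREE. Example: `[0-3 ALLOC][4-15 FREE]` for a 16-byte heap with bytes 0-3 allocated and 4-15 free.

Answer: [0-2 ALLOC][3-17 FREE][18-26 ALLOC][27-54 FREE]

Derivation:
Op 1: a = malloc(13) -> a = 0; heap: [0-12 ALLOC][13-54 FREE]
Op 2: a = realloc(a, 18) -> a = 0; heap: [0-17 ALLOC][18-54 FREE]
Op 3: b = malloc(9) -> b = 18; heap: [0-17 ALLOC][18-26 ALLOC][27-54 FREE]
Op 4: free(a) -> (freed a); heap: [0-17 FREE][18-26 ALLOC][27-54 FREE]
Op 5: c = malloc(3) -> c = 0; heap: [0-2 ALLOC][3-17 FREE][18-26 ALLOC][27-54 FREE]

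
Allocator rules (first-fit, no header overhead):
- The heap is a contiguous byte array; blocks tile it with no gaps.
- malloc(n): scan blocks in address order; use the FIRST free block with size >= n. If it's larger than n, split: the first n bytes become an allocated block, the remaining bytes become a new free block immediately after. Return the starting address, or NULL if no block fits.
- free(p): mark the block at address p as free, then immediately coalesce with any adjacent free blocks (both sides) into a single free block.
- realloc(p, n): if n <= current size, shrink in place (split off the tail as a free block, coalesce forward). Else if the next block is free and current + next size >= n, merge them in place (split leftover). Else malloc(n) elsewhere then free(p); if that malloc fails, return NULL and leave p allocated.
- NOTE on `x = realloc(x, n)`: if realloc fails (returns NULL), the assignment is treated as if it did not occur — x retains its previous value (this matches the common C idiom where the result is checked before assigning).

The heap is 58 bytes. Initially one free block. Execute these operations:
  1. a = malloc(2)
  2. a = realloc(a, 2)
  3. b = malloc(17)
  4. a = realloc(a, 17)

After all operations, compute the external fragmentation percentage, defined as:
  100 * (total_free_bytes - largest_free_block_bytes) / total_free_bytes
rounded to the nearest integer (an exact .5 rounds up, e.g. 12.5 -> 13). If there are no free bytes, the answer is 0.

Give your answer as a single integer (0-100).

Answer: 8

Derivation:
Op 1: a = malloc(2) -> a = 0; heap: [0-1 ALLOC][2-57 FREE]
Op 2: a = realloc(a, 2) -> a = 0; heap: [0-1 ALLOC][2-57 FREE]
Op 3: b = malloc(17) -> b = 2; heap: [0-1 ALLOC][2-18 ALLOC][19-57 FREE]
Op 4: a = realloc(a, 17) -> a = 19; heap: [0-1 FREE][2-18 ALLOC][19-35 ALLOC][36-57 FREE]
Free blocks: [2 22] total_free=24 largest=22 -> 100*(24-22)/24 = 200/24 ≈ 8.333 -> rounds to 8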